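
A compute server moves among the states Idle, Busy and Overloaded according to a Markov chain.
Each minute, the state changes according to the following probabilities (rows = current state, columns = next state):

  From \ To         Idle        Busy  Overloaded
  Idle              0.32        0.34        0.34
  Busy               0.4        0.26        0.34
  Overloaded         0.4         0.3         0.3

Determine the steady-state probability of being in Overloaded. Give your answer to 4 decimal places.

0.3269

Let the stationary distribution be π with π = πP and π_1 + π_2 + π_3 = 1.
π_1 = 0.32·π_1 + 0.4·π_2 + 0.4·π_3
π_2 = 0.34·π_1 + 0.26·π_2 + 0.3·π_3
Solving with the normalization constraint gives π = (0.3704, 0.3027, 0.3269).
So the stationary probability of Overloaded is 0.3269.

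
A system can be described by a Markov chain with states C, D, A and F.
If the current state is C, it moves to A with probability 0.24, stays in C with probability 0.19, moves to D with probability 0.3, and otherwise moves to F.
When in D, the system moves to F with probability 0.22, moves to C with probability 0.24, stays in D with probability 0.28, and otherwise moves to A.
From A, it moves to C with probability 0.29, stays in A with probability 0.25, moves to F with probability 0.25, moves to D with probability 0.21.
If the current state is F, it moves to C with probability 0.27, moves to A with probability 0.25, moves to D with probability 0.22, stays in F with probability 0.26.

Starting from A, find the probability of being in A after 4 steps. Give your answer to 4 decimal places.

Propagate the distribution vector 4 steps from A.
After 0 steps: (0.0000, 0.0000, 1.0000, 0.0000)
After 1 step: (0.2900, 0.2100, 0.2500, 0.2500)
After 2 steps: (0.2455, 0.2533, 0.2492, 0.2520)
After 3 steps: (0.2477, 0.2523, 0.2501, 0.2498)
After 4 steps: (0.2476, 0.2525, 0.2500, 0.2499)
P(in A after 4 steps) = 0.2500

0.2500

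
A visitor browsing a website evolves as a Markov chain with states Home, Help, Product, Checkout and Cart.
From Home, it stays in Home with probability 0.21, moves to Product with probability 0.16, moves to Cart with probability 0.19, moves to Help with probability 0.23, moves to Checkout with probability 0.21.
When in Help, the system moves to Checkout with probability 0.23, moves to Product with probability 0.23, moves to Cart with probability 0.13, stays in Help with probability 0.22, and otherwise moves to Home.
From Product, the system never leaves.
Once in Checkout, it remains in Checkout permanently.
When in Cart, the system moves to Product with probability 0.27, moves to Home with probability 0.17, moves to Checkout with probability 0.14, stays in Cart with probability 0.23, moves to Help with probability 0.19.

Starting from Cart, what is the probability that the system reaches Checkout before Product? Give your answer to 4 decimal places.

Let h(s) be the probability of absorption at Checkout starting from transient state s. Then h(Checkout) = 1 and h(Product) = 0. By first-step analysis:
h(Home) = 0.21·h(Home) + 0.23·h(Help) + 0.16·0 + 0.21·1 + 0.19·h(Cart)
h(Help) = 0.19·h(Home) + 0.22·h(Help) + 0.23·0 + 0.23·1 + 0.13·h(Cart)
h(Cart) = 0.17·h(Home) + 0.19·h(Help) + 0.27·0 + 0.14·1 + 0.23·h(Cart)
Solving: h(Home) = 0.5073, h(Help) = 0.4875, h(Cart) = 0.4141.
Starting from Cart, the probability is 0.4141.

0.4141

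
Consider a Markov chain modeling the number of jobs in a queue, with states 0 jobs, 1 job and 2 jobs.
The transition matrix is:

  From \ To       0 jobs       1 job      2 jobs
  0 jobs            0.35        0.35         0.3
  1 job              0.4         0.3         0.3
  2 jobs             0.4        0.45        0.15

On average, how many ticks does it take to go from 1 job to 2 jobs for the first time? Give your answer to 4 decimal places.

3.3333

Let t(s) be the expected number of ticks to first reach 2 jobs from state s, with t(2 jobs) = 0. Conditioning on the first tick:
t(0 jobs) = 1 + 0.35·t(0 jobs) + 0.35·t(1 job)
t(1 job) = 1 + 0.4·t(0 jobs) + 0.3·t(1 job)
Solving: t(0 jobs) = 3.3333, t(1 job) = 3.3333.
Expected ticks from 1 job to 2 jobs: 3.3333.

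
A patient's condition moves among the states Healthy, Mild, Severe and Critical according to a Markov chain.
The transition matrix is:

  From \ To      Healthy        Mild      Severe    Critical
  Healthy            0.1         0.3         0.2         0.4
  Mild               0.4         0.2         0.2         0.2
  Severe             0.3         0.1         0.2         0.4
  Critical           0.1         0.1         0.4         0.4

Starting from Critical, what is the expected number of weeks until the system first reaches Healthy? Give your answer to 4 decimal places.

5.0943

Let t(s) be the expected number of weeks to first reach Healthy from state s, with t(Healthy) = 0. Conditioning on the first week:
t(Mild) = 1 + 0.2·t(Mild) + 0.2·t(Severe) + 0.2·t(Critical)
t(Severe) = 1 + 0.1·t(Mild) + 0.2·t(Severe) + 0.4·t(Critical)
t(Critical) = 1 + 0.1·t(Mild) + 0.4·t(Severe) + 0.4·t(Critical)
Solving: t(Mild) = 3.5849, t(Severe) = 4.2453, t(Critical) = 5.0943.
Expected weeks from Critical to Healthy: 5.0943.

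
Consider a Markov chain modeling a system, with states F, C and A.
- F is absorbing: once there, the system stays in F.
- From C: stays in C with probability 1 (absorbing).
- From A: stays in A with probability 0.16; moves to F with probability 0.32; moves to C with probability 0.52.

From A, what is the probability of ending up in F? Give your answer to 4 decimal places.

0.3810

Let h(s) be the probability of absorption at F starting from transient state s. Then h(F) = 1 and h(C) = 0. By first-step analysis:
h(A) = 0.32·1 + 0.52·0 + 0.16·h(A)
Solving: h(A) = 0.3810.
Starting from A, the probability is 0.3810.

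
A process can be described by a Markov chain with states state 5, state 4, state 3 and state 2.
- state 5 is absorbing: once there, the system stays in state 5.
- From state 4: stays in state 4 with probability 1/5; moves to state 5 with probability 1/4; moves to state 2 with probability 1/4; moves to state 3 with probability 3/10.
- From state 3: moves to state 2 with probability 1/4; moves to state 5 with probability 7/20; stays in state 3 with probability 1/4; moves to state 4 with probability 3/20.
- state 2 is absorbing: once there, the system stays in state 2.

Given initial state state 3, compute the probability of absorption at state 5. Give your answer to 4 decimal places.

Let h(s) be the probability of absorption at state 5 starting from transient state s. Then h(state 5) = 1 and h(state 2) = 0. By first-step analysis:
h(state 4) = 0.25·1 + 0.2·h(state 4) + 0.3·h(state 3) + 0.25·0
h(state 3) = 0.35·1 + 0.15·h(state 4) + 0.25·h(state 3) + 0.25·0
Solving: h(state 4) = 0.5270, h(state 3) = 0.5721.
Starting from state 3, the probability is 0.5721.

0.5721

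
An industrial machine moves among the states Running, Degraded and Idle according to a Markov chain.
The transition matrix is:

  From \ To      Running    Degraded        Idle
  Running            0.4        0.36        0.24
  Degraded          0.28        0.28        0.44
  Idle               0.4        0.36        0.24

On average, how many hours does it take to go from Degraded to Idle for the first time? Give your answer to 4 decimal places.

2.6570

Let t(s) be the expected number of hours to first reach Idle from state s, with t(Idle) = 0. Conditioning on the first hour:
t(Running) = 1 + 0.4·t(Running) + 0.36·t(Degraded)
t(Degraded) = 1 + 0.28·t(Running) + 0.28·t(Degraded)
Solving: t(Running) = 3.2609, t(Degraded) = 2.6570.
Expected hours from Degraded to Idle: 2.6570.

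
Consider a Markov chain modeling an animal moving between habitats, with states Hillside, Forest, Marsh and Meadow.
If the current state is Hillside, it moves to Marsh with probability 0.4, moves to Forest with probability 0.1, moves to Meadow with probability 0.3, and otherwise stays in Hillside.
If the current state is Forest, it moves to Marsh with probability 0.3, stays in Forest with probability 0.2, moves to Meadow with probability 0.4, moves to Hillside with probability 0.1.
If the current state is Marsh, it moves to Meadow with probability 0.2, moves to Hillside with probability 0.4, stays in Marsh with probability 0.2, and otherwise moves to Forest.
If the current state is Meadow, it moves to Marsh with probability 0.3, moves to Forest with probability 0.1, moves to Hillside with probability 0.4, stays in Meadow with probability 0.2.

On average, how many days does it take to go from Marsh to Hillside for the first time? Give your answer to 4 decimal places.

2.8814

Let t(s) be the expected number of days to first reach Hillside from state s, with t(Hillside) = 0. Conditioning on the first day:
t(Forest) = 1 + 0.2·t(Forest) + 0.3·t(Marsh) + 0.4·t(Meadow)
t(Marsh) = 1 + 0.2·t(Forest) + 0.2·t(Marsh) + 0.2·t(Meadow)
t(Meadow) = 1 + 0.1·t(Forest) + 0.3·t(Marsh) + 0.2·t(Meadow)
Solving: t(Forest) = 3.7288, t(Marsh) = 2.8814, t(Meadow) = 2.7966.
Expected days from Marsh to Hillside: 2.8814.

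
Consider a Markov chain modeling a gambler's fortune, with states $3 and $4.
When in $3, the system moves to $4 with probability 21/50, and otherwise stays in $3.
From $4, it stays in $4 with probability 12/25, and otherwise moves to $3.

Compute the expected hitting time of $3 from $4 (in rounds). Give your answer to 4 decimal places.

Let t(s) be the expected number of rounds to first reach $3 from state s, with t($3) = 0. Conditioning on the first round:
t($4) = 1 + 0.48·t($4)
Solving: t($4) = 1.9231.
Expected rounds from $4 to $3: 1.9231.

1.9231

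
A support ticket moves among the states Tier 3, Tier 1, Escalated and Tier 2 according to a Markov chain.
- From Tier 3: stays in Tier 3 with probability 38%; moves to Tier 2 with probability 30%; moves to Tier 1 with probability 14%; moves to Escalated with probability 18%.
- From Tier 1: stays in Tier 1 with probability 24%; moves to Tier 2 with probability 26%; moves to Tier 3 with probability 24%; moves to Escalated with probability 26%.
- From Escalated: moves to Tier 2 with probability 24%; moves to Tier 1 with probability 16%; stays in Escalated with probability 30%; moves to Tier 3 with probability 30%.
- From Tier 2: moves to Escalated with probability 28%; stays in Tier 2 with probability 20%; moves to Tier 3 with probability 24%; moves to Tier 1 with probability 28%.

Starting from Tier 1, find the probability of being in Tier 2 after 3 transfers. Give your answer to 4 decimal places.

Propagate the distribution vector 3 transfers from Tier 1.
After 0 transfers: (0.0000, 1.0000, 0.0000, 0.0000)
After 1 transfer: (0.2400, 0.2400, 0.2600, 0.2600)
After 2 transfers: (0.2892, 0.2056, 0.2564, 0.2488)
After 3 transfers: (0.2959, 0.2005, 0.2521, 0.2515)
P(in Tier 2 after 3 transfers) = 0.2515

0.2515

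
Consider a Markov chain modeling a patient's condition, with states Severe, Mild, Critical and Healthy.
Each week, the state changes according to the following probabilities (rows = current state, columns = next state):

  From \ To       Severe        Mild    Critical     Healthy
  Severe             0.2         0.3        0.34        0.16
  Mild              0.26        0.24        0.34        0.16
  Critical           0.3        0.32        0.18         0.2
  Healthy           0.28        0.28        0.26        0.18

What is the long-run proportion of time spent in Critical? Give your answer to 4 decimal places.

0.2811

Let the stationary distribution be π with π = πP and π_1 + π_2 + π_3 + π_4 = 1.
π_1 = 0.2·π_1 + 0.26·π_2 + 0.3·π_3 + 0.28·π_4
π_2 = 0.3·π_1 + 0.24·π_2 + 0.32·π_3 + 0.28·π_4
π_3 = 0.34·π_1 + 0.34·π_2 + 0.18·π_3 + 0.26·π_4
Solving with the normalization constraint gives π = (0.2592, 0.2850, 0.2811, 0.1747).
So the stationary probability of Critical is 0.2811.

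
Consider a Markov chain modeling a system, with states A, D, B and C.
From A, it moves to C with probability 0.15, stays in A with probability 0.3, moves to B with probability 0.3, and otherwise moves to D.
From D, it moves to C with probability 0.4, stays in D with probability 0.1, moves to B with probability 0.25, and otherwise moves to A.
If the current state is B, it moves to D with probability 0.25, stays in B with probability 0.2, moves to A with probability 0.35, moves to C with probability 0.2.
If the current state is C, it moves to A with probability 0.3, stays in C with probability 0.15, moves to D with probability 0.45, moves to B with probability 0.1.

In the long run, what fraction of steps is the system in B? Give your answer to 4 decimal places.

0.2201

Let the stationary distribution be π with π = πP and π_1 + π_2 + π_3 + π_4 = 1.
π_1 = 0.3·π_1 + 0.25·π_2 + 0.35·π_3 + 0.3·π_4
π_2 = 0.25·π_1 + 0.1·π_2 + 0.25·π_3 + 0.45·π_4
π_3 = 0.3·π_1 + 0.25·π_2 + 0.2·π_3 + 0.1·π_4
Solving with the normalization constraint gives π = (0.2982, 0.2565, 0.2201, 0.2251).
So the stationary probability of B is 0.2201.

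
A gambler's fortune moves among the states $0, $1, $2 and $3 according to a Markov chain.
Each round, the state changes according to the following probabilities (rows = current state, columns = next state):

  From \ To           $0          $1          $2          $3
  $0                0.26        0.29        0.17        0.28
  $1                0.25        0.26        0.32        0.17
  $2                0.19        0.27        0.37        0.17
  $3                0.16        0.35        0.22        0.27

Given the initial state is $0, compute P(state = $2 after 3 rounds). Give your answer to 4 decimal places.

Propagate the distribution vector 3 rounds from $0.
After 0 rounds: (1.0000, 0.0000, 0.0000, 0.0000)
After 1 round: (0.2600, 0.2900, 0.1700, 0.2800)
After 2 rounds: (0.2172, 0.2947, 0.2615, 0.2266)
After 3 rounds: (0.2161, 0.2895, 0.2778, 0.2166)
P(in $2 after 3 rounds) = 0.2778

0.2778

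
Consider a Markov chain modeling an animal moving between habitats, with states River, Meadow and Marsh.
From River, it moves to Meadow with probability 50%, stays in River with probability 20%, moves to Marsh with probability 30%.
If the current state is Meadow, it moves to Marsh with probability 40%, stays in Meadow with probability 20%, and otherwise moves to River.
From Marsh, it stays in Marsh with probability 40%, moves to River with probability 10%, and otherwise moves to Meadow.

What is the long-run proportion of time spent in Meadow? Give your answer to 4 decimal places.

Let the stationary distribution be π with π = πP and π_1 + π_2 + π_3 = 1.
π_1 = 0.2·π_1 + 0.4·π_2 + 0.1·π_3
π_2 = 0.5·π_1 + 0.2·π_2 + 0.5·π_3
Solving with the normalization constraint gives π = (0.2393, 0.3846, 0.3761).
So the stationary probability of Meadow is 0.3846.

0.3846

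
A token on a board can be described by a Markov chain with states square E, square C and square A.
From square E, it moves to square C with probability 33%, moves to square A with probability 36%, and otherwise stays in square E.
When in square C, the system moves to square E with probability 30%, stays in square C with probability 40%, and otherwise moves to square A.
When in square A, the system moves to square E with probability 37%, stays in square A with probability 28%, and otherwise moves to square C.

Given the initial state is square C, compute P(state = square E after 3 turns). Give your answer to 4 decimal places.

Propagate the distribution vector 3 turns from square C.
After 0 turns: (0.0000, 1.0000, 0.0000)
After 1 turn: (0.3000, 0.4000, 0.3000)
After 2 turns: (0.3240, 0.3640, 0.3120)
After 3 turns: (0.3251, 0.3617, 0.3132)
P(in square E after 3 turns) = 0.3251

0.3251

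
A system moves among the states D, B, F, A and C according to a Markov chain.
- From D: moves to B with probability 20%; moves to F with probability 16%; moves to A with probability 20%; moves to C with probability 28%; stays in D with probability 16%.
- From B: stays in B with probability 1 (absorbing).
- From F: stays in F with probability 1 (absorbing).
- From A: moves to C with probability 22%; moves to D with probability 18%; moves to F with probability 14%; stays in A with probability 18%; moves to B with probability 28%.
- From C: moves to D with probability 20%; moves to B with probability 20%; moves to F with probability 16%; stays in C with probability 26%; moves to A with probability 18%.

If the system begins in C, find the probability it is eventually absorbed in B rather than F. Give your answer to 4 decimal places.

Let h(s) be the probability of absorption at B starting from transient state s. Then h(B) = 1 and h(F) = 0. By first-step analysis:
h(D) = 0.16·h(D) + 0.2·1 + 0.16·0 + 0.2·h(A) + 0.28·h(C)
h(A) = 0.18·h(D) + 0.28·1 + 0.14·0 + 0.18·h(A) + 0.22·h(C)
h(C) = 0.2·h(D) + 0.2·1 + 0.16·0 + 0.18·h(A) + 0.26·h(C)
Solving: h(D) = 0.5795, h(A) = 0.6239, h(C) = 0.5787.
Starting from C, the probability is 0.5787.

0.5787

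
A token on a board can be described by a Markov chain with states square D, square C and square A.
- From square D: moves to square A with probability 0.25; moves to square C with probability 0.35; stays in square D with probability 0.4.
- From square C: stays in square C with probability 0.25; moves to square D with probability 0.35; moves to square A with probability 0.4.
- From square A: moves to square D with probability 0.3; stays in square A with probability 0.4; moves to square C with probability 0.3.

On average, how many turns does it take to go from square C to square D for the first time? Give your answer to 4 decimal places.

Let t(s) be the expected number of turns to first reach square D from state s, with t(square D) = 0. Conditioning on the first turn:
t(square C) = 1 + 0.25·t(square C) + 0.4·t(square A)
t(square A) = 1 + 0.3·t(square C) + 0.4·t(square A)
Solving: t(square C) = 3.0303, t(square A) = 3.1818.
Expected turns from square C to square D: 3.0303.

3.0303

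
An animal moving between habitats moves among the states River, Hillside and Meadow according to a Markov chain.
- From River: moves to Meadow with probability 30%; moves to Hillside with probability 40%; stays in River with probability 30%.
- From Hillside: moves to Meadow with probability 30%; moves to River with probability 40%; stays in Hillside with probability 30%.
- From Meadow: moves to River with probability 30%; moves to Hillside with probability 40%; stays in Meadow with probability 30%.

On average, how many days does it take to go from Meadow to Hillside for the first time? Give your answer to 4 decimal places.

2.5000

Let t(s) be the expected number of days to first reach Hillside from state s, with t(Hillside) = 0. Conditioning on the first day:
t(River) = 1 + 0.3·t(River) + 0.3·t(Meadow)
t(Meadow) = 1 + 0.3·t(River) + 0.3·t(Meadow)
Solving: t(River) = 2.5000, t(Meadow) = 2.5000.
Expected days from Meadow to Hillside: 2.5000.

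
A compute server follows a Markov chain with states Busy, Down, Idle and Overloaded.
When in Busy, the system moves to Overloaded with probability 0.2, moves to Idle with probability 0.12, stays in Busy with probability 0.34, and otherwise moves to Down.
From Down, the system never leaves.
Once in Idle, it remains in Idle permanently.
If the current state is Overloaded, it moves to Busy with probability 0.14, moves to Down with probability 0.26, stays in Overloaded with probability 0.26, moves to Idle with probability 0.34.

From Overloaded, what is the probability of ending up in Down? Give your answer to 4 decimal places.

0.4761

Let h(s) be the probability of absorption at Down starting from transient state s. Then h(Down) = 1 and h(Idle) = 0. By first-step analysis:
h(Busy) = 0.34·h(Busy) + 0.34·1 + 0.12·0 + 0.2·h(Overloaded)
h(Overloaded) = 0.14·h(Busy) + 0.26·1 + 0.34·0 + 0.26·h(Overloaded)
Solving: h(Busy) = 0.6594, h(Overloaded) = 0.4761.
Starting from Overloaded, the probability is 0.4761.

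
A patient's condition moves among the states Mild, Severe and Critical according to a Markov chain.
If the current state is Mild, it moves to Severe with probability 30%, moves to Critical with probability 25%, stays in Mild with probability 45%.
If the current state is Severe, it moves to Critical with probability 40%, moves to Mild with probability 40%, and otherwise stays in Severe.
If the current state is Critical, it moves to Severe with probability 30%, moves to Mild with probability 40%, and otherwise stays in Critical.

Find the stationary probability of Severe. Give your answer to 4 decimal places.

Let the stationary distribution be π with π = πP and π_1 + π_2 + π_3 = 1.
π_1 = 0.45·π_1 + 0.4·π_2 + 0.4·π_3
π_2 = 0.3·π_1 + 0.2·π_2 + 0.3·π_3
Solving with the normalization constraint gives π = (0.4211, 0.2727, 0.3062).
So the stationary probability of Severe is 0.2727.

0.2727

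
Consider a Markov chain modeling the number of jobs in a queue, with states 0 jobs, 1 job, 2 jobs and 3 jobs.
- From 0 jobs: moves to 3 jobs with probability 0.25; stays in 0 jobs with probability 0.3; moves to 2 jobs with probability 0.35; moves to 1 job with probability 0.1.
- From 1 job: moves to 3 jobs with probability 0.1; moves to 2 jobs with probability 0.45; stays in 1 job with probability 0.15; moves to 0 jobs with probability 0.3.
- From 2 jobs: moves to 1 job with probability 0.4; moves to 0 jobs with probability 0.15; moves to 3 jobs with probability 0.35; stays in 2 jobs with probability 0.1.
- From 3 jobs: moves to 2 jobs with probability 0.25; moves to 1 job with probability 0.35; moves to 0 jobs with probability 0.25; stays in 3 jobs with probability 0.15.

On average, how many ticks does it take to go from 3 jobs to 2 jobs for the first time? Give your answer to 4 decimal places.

Let t(s) be the expected number of ticks to first reach 2 jobs from state s, with t(2 jobs) = 0. Conditioning on the first tick:
t(0 jobs) = 1 + 0.3·t(0 jobs) + 0.1·t(1 job) + 0.25·t(3 jobs)
t(1 job) = 1 + 0.3·t(0 jobs) + 0.15·t(1 job) + 0.1·t(3 jobs)
t(3 jobs) = 1 + 0.25·t(0 jobs) + 0.35·t(1 job) + 0.15·t(3 jobs)
Solving: t(0 jobs) = 2.8954, t(1 job) = 2.5610, t(3 jobs) = 3.0826.
Expected ticks from 3 jobs to 2 jobs: 3.0826.

3.0826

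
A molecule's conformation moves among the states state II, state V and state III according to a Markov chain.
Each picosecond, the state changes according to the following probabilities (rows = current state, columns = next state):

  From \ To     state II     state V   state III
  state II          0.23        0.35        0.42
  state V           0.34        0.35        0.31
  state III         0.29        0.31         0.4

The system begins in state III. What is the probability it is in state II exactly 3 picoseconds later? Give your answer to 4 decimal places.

0.2894

Propagate the distribution vector 3 picoseconds from state III.
After 0 picoseconds: (0.0000, 0.0000, 1.0000)
After 1 picosecond: (0.2900, 0.3100, 0.4000)
After 2 picoseconds: (0.2881, 0.3340, 0.3779)
After 3 picoseconds: (0.2894, 0.3349, 0.3757)
P(in state II after 3 picoseconds) = 0.2894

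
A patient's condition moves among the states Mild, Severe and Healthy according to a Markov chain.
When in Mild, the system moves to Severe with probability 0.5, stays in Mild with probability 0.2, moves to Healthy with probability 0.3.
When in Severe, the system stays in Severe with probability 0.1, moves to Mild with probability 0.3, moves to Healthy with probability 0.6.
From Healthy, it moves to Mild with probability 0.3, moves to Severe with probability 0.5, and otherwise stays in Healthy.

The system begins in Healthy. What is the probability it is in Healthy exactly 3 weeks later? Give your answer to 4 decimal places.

0.3470

Propagate the distribution vector 3 weeks from Healthy.
After 0 weeks: (0.0000, 0.0000, 1.0000)
After 1 week: (0.3000, 0.5000, 0.2000)
After 2 weeks: (0.2700, 0.3000, 0.4300)
After 3 weeks: (0.2730, 0.3800, 0.3470)
P(in Healthy after 3 weeks) = 0.3470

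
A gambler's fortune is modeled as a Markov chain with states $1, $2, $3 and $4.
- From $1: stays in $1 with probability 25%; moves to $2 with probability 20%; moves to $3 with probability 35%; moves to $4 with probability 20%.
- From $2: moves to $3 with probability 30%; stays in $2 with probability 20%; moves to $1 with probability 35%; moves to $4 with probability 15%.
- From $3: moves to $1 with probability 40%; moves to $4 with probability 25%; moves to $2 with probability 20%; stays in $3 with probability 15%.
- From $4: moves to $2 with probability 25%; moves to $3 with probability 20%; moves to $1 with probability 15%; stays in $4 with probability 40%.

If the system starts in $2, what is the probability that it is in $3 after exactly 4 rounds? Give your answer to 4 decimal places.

0.2514

Propagate the distribution vector 4 rounds from $2.
After 0 rounds: (0.0000, 1.0000, 0.0000, 0.0000)
After 1 round: (0.3500, 0.2000, 0.3000, 0.1500)
After 2 rounds: (0.3000, 0.2075, 0.2575, 0.2350)
After 3 rounds: (0.2859, 0.2118, 0.2529, 0.2495)
After 4 rounds: (0.2842, 0.2125, 0.2514, 0.2520)
P(in $3 after 4 rounds) = 0.2514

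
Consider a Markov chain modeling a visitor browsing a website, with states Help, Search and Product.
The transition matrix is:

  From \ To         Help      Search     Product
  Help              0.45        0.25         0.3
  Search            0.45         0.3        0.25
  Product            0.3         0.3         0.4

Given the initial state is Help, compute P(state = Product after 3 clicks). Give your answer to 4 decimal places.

0.3179

Propagate the distribution vector 3 clicks from Help.
After 0 clicks: (1.0000, 0.0000, 0.0000)
After 1 click: (0.4500, 0.2500, 0.3000)
After 2 clicks: (0.4050, 0.2775, 0.3175)
After 3 clicks: (0.4024, 0.2798, 0.3179)
P(in Product after 3 clicks) = 0.3179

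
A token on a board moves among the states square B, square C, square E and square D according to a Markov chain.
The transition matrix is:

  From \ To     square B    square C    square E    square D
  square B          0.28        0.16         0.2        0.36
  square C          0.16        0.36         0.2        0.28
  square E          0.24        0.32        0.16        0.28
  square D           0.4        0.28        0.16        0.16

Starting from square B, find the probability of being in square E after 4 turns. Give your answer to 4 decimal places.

0.1818

Propagate the distribution vector 4 turns from square B.
After 0 turns: (1.0000, 0.0000, 0.0000, 0.0000)
After 1 turn: (0.2800, 0.1600, 0.2000, 0.3600)
After 2 turns: (0.2960, 0.2672, 0.1776, 0.2592)
After 3 turns: (0.2719, 0.2730, 0.1825, 0.2726)
After 4 turns: (0.2727, 0.2765, 0.1818, 0.2690)
P(in square E after 4 turns) = 0.1818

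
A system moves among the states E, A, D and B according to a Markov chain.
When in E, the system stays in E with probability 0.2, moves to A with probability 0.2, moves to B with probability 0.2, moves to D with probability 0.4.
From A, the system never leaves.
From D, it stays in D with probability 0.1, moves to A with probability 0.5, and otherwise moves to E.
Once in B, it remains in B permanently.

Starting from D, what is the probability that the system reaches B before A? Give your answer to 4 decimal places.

Let h(s) be the probability of absorption at B starting from transient state s. Then h(B) = 1 and h(A) = 0. By first-step analysis:
h(E) = 0.2·h(E) + 0.2·0 + 0.4·h(D) + 0.2·1
h(D) = 0.4·h(E) + 0.5·0 + 0.1·h(D)
Solving: h(E) = 0.3214, h(D) = 0.1429.
Starting from D, the probability is 0.1429.

0.1429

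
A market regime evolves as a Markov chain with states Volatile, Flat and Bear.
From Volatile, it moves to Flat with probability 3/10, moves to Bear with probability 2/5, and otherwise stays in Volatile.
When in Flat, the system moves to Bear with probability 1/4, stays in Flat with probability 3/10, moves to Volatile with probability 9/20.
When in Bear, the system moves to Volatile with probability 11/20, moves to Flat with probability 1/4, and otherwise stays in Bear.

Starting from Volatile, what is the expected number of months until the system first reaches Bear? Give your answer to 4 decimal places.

Let t(s) be the expected number of months to first reach Bear from state s, with t(Bear) = 0. Conditioning on the first month:
t(Volatile) = 1 + 0.3·t(Volatile) + 0.3·t(Flat)
t(Flat) = 1 + 0.45·t(Volatile) + 0.3·t(Flat)
Solving: t(Volatile) = 2.8169, t(Flat) = 3.2394.
Expected months from Volatile to Bear: 2.8169.

2.8169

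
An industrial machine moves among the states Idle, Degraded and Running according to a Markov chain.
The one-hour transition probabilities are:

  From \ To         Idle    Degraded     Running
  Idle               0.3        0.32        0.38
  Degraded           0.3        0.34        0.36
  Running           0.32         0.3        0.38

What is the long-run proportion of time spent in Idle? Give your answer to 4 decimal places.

Let the stationary distribution be π with π = πP and π_1 + π_2 + π_3 = 1.
π_1 = 0.3·π_1 + 0.3·π_2 + 0.32·π_3
π_2 = 0.32·π_1 + 0.34·π_2 + 0.3·π_3
Solving with the normalization constraint gives π = (0.3075, 0.3189, 0.3736).
So the stationary probability of Idle is 0.3075.

0.3075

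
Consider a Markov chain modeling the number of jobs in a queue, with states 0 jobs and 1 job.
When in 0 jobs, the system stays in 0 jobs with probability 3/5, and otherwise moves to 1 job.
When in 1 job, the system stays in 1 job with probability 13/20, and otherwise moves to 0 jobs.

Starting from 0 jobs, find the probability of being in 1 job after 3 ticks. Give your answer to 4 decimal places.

0.5250

Propagate the distribution vector 3 ticks from 0 jobs.
After 0 ticks: (1.0000, 0.0000)
After 1 tick: (0.6000, 0.4000)
After 2 ticks: (0.5000, 0.5000)
After 3 ticks: (0.4750, 0.5250)
P(in 1 job after 3 ticks) = 0.5250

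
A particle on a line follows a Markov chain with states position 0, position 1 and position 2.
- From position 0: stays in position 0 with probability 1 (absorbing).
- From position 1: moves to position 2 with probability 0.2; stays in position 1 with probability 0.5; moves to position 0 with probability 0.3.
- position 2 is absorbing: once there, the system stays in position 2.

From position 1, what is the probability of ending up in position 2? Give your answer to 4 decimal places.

Let h(s) be the probability of absorption at position 2 starting from transient state s. Then h(position 2) = 1 and h(position 0) = 0. By first-step analysis:
h(position 1) = 0.3·0 + 0.5·h(position 1) + 0.2·1
Solving: h(position 1) = 0.4000.
Starting from position 1, the probability is 0.4000.

0.4000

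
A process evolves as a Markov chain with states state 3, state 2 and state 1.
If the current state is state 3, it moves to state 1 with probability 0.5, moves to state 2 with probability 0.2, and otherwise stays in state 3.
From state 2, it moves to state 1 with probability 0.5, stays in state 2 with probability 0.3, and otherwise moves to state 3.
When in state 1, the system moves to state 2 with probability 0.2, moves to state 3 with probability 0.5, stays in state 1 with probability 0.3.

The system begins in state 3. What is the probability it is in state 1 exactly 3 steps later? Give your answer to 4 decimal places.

Propagate the distribution vector 3 steps from state 3.
After 0 steps: (1.0000, 0.0000, 0.0000)
After 1 step: (0.3000, 0.2000, 0.5000)
After 2 steps: (0.3800, 0.2200, 0.4000)
After 3 steps: (0.3580, 0.2220, 0.4200)
P(in state 1 after 3 steps) = 0.4200

0.4200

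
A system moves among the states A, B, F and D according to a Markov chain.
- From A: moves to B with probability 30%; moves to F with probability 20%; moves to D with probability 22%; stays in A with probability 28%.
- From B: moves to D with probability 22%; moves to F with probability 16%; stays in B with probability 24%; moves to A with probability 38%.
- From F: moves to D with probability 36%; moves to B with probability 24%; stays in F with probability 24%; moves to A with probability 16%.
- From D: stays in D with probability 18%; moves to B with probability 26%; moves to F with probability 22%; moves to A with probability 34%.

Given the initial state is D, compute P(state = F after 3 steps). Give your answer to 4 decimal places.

Propagate the distribution vector 3 steps from D.
After 0 steps: (0.0000, 0.0000, 0.0000, 1.0000)
After 1 step: (0.3400, 0.2600, 0.2200, 0.1800)
After 2 steps: (0.2904, 0.2640, 0.2020, 0.2436)
After 3 steps: (0.2968, 0.2623, 0.2024, 0.2385)
P(in F after 3 steps) = 0.2024

0.2024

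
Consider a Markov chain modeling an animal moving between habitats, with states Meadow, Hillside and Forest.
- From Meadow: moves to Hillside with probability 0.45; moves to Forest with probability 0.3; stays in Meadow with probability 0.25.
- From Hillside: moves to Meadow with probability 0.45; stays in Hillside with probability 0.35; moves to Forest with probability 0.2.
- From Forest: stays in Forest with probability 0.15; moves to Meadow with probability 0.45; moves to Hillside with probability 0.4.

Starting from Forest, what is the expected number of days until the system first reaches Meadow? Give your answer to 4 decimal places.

Let t(s) be the expected number of days to first reach Meadow from state s, with t(Meadow) = 0. Conditioning on the first day:
t(Hillside) = 1 + 0.35·t(Hillside) + 0.2·t(Forest)
t(Forest) = 1 + 0.4·t(Hillside) + 0.15·t(Forest)
Solving: t(Hillside) = 2.2222, t(Forest) = 2.2222.
Expected days from Forest to Meadow: 2.2222.

2.2222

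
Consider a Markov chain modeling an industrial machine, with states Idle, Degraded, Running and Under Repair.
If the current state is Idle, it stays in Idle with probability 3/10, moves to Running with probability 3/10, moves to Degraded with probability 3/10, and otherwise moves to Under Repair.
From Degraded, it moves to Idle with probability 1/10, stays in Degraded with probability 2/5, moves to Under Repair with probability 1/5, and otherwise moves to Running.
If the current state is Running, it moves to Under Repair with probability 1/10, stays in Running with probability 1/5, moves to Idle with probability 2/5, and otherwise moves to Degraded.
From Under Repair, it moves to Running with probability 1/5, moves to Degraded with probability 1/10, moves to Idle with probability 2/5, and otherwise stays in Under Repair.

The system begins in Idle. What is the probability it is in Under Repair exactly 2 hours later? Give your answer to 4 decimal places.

0.1500

Propagate the distribution vector 2 hours from Idle.
After 0 hours: (1.0000, 0.0000, 0.0000, 0.0000)
After 1 hour: (0.3000, 0.3000, 0.3000, 0.1000)
After 2 hours: (0.2800, 0.3100, 0.2600, 0.1500)
P(in Under Repair after 2 hours) = 0.1500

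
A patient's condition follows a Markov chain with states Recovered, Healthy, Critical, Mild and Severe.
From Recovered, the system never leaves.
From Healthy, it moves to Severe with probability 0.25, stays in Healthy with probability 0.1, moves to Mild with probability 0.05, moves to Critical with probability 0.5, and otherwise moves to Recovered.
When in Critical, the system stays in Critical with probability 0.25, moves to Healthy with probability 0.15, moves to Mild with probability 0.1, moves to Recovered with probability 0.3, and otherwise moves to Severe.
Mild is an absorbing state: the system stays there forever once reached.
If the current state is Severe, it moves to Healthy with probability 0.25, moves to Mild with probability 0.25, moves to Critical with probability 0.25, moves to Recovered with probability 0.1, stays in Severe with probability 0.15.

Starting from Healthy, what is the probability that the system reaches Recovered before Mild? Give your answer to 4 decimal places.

0.6091

Let h(s) be the probability of absorption at Recovered starting from transient state s. Then h(Recovered) = 1 and h(Mild) = 0. By first-step analysis:
h(Healthy) = 0.1·1 + 0.1·h(Healthy) + 0.5·h(Critical) + 0.05·0 + 0.25·h(Severe)
h(Critical) = 0.3·1 + 0.15·h(Healthy) + 0.25·h(Critical) + 0.1·0 + 0.2·h(Severe)
h(Severe) = 0.1·1 + 0.25·h(Healthy) + 0.25·h(Critical) + 0.25·0 + 0.15·h(Severe)
Solving: h(Healthy) = 0.6091, h(Critical) = 0.6521, h(Severe) = 0.4886.
Starting from Healthy, the probability is 0.6091.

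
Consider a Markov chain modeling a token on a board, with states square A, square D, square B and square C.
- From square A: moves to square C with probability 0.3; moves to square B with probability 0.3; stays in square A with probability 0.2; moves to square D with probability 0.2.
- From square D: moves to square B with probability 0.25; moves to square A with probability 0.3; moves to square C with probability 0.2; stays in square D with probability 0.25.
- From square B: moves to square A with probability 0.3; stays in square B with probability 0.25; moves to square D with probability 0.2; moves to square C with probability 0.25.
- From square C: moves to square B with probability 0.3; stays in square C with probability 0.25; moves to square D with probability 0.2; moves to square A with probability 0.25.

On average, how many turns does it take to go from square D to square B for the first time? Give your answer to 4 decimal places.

3.6364

Let t(s) be the expected number of turns to first reach square B from state s, with t(square B) = 0. Conditioning on the first turn:
t(square A) = 1 + 0.2·t(square A) + 0.2·t(square D) + 0.3·t(square C)
t(square D) = 1 + 0.3·t(square A) + 0.25·t(square D) + 0.2·t(square C)
t(square C) = 1 + 0.25·t(square A) + 0.2·t(square D) + 0.25·t(square C)
Solving: t(square A) = 3.4545, t(square D) = 3.6364, t(square C) = 3.4545.
Expected turns from square D to square B: 3.6364.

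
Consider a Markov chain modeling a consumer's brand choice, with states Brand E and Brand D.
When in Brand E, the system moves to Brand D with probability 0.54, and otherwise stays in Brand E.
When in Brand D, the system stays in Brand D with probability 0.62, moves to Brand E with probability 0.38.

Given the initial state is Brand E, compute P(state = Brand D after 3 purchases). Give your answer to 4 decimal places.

0.5867

Propagate the distribution vector 3 purchases from Brand E.
After 0 purchases: (1.0000, 0.0000)
After 1 purchase: (0.4600, 0.5400)
After 2 purchases: (0.4168, 0.5832)
After 3 purchases: (0.4133, 0.5867)
P(in Brand D after 3 purchases) = 0.5867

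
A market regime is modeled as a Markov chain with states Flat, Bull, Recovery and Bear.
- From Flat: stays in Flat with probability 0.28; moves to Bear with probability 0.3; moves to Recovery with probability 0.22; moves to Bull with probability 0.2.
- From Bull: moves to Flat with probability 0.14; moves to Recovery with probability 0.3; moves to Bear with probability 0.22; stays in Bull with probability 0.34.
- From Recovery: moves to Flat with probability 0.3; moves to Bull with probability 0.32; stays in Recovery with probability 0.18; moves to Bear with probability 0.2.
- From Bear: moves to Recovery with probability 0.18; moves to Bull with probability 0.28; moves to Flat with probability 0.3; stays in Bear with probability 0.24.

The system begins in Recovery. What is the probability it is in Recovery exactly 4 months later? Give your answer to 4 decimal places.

Propagate the distribution vector 4 months from Recovery.
After 0 months: (0.0000, 0.0000, 1.0000, 0.0000)
After 1 month: (0.3000, 0.3200, 0.1800, 0.2000)
After 2 months: (0.2428, 0.2824, 0.2304, 0.2444)
After 3 months: (0.2500, 0.2867, 0.2236, 0.2397)
After 4 months: (0.2491, 0.2862, 0.2244, 0.2403)
P(in Recovery after 4 months) = 0.2244

0.2244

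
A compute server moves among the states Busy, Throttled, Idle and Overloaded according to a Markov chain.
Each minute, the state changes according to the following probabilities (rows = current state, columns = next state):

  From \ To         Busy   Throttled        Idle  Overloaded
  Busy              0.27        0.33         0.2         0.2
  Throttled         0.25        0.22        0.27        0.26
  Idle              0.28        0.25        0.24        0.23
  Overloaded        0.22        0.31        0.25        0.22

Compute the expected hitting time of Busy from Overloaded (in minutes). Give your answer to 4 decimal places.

Let t(s) be the expected number of minutes to first reach Busy from state s, with t(Busy) = 0. Conditioning on the first minute:
t(Throttled) = 1 + 0.22·t(Throttled) + 0.27·t(Idle) + 0.26·t(Overloaded)
t(Idle) = 1 + 0.25·t(Throttled) + 0.24·t(Idle) + 0.23·t(Overloaded)
t(Overloaded) = 1 + 0.31·t(Throttled) + 0.25·t(Idle) + 0.22·t(Overloaded)
Solving: t(Throttled) = 3.9929, t(Idle) = 3.8732, t(Overloaded) = 4.1104.
Expected minutes from Overloaded to Busy: 4.1104.

4.1104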